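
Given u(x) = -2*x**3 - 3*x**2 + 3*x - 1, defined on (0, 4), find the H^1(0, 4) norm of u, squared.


||u||_{H^1}^2 = 981704/35

The H^1 norm (squared) on an interval (0, L) is
  ||u||_{H^1}^2 = ∫_0^L u(x)^2 dx + ∫_0^L u'(x)^2 dx.
Compute u'(x) = -6*x**2 - 6*x + 3.
Then u(x)^2 = 4*x**6 + 12*x**5 - 3*x**4 - 14*x**3 + 15*x**2 - 6*x + 1 and u'(x)^2 = 36*x**4 + 72*x**3 - 36*x + 9.
Integrate each monomial from 0 to 4 using ∫_0^4 c·x^n dx = c·4^(n+1)/(n+1):
  ∫_0^4 u(x)^2 dx = ∫_0^4 (4*x^6 + 12*x^5 - 3*x^4 - 14*x^3 + 15*x^2 - 6*x + 1) dx. Term by term:
    ∫_0^4 4*x^6 dx = 65536/7;  ∫_0^4 12*x^5 dx = 8192;  ∫_0^4 -3*x^4 dx = -3072/5;
    ∫_0^4 -14*x^3 dx = -896;  ∫_0^4 15*x^2 dx = 320;  ∫_0^4 -6*x dx = -48;
    ∫_0^4 1 dx = 4.
  Sum: 65536/7 + 8192 − 3072/5 − 896 + 320 − 48 + 4 = 571196/35.
  ∫_0^4 u'(x)^2 dx = ∫_0^4 (36*x^4 + 72*x^3 - 36*x + 9) dx. Term by term:
    ∫_0^4 36*x^4 dx = 36864/5;  ∫_0^4 72*x^3 dx = 4608;  ∫_0^4 -36*x dx = -288;
    ∫_0^4 9 dx = 36.
  Sum: 36864/5 + 4608 − 288 + 36 = 58644/5.
Adding: ||u||_{H^1}^2 = 571196/35 + 58644/5 = 981704/35.


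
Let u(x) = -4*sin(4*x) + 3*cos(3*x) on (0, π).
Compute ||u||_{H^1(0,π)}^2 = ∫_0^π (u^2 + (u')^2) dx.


||u||_{H^1(0,π)}^2 = -1920/7 + 181*π

u'(x) = -9*sin(3*x) - 16*cos(4*x).
Expand u² and (u')² and integrate term by term on (0, π), using: for integers n ≥ 1, ∫_0^π sin²(nx) dx = ∫_0^π cos²(nx) dx = π/2; for n ≠ n', ∫_0^π sin(nx)sin(n'x) dx = ∫_0^π cos(nx)cos(n'x) dx = 0; and by product-to-sum, ∫_0^π sin(nx)cos(n'x) dx = ½∫_0^π [sin((n+n')x) + sin((n−n')x)] dx, which is 0 when n+n' is even and 2n/(n²−n'²) when n+n' is odd (it need not vanish on (0, π)).
  u² squared terms: (-4)²·∫sin(4x)² dx = 16·π/2 = 8*π;  (3)²·∫cos(3x)² dx = 9·π/2 = 9*π/2.
  u² cross terms: 2·(-4)·(3)·∫sin(4x)·cos(3x) dx = -24·(8/7) = -192/7.
  So ∫_0^π u² dx = 8*π + 9*π/2 − 192/7 = -192/7 + 25*π/2.
  (u')² squared terms: (-16)²·∫cos(4x)² dx = 256·π/2 = 128*π;  (-9)²·∫sin(3x)² dx = 81·π/2 = 81*π/2.
  (u')² cross terms: 2·(-16)·(-9)·∫cos(4x)·sin(3x) dx = 288·(-6/7) = -1728/7.
  So ∫_0^π (u')² dx = 128*π + 81*π/2 − 1728/7 = -1728/7 + 337*π/2.
||u||_{H^1}^2 = (-192/7 + 25*π/2) + (-1728/7 + 337*π/2) = -1920/7 + 181*π.


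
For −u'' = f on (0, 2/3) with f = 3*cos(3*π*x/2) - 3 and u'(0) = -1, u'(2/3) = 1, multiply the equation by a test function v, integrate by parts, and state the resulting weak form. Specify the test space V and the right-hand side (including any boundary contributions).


V = H^1(0, 2/3) (v unrestricted at boundary; u is determined up to an additive constant); weak form: ∫_0^2/3 u'v' dx = ∫_0^2/3 (3*cos(3*π*x/2) - 3) v dx + v(2/3) + v(0) for all v ∈ V.

Multiply both sides by a test function v and integrate from 0 to 2/3:
  ∫_0^2/3 −u''(x) v(x) dx = ∫_0^2/3 f(x) v(x) dx.
Integrate the LHS by parts once:
  ∫_0^2/3 −u'' v dx = −[u'(x) v(x)]_0^2/3 + ∫_0^2/3 u'(x) v'(x) dx.
Thus ∫_0^2/3 u'(x) v'(x) dx = ∫_0^2/3 f(x) v(x) dx + [u'(x) v(x)]_0^2/3.
Choose V so that boundary terms are either known or forced to vanish.
u has inhomogeneous Neumann u'(0) = -1, u'(2/3) = 1. [u' v]_0^2/3 = (1)·v(2/3) − (-1)·v(0) = v(2/3) + v(0). Take V = H^1(0, 2/3); boundary term becomes part of RHS.
Weak formulation: find u (satisfying any essential BC) such that ∫_0^2/3 u'(x) v'(x) dx = ∫_0^2/3 f v dx + v(2/3) + v(0) for all v ∈ V (Neumann data are natural BCs: they enter the RHS as boundary terms).
Substituting f(x) = 3*cos(3*π*x/2) - 3, the right-hand side is ∫_0^2/3 (3*cos(3*π*x/2) - 3) v dx + v(2/3) + v(0).
Compatibility check (pure Neumann): taking v ≡ 1 ∈ V gives 0 = ∫_0^2/3 f dx + (1) − (-1), i.e. ∫_0^2/3 f dx must equal u'(0) − u'(2/3) = -2. Indeed ∫_0^2/3 (3*cos(3*π*x/2) - 3) dx = -2, so the data are compatible. The solution is then unique only up to an additive constant (fix it e.g. by requiring ∫_0^2/3 u dx = 0).


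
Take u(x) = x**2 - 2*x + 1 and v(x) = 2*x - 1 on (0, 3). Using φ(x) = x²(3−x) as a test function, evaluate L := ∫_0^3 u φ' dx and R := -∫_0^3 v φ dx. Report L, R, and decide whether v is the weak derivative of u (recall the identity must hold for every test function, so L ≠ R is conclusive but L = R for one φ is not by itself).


LHS = -54/5, RHS = -351/20. No, v is not the weak derivative of u.

u(x) = x**2 - 2*x + 1, classical derivative u'(x) = 2*x - 2.
φ(x) = x²(3−x), so φ'(x) = 3*x*(2 - x).
Note φ(0) = φ(3) = 0, so the boundary term u·φ vanishes.
LHS = ∫_0^3 u(x) φ'(x) dx = ∫_0^3 (-3*x^4 + 12*x^3 - 15*x^2 + 6*x) dx. Term by term:
  ∫_0^3 -3*x^4 dx = -729/5;  ∫_0^3 12*x^3 dx = 243;  ∫_0^3 -15*x^2 dx = -135;
  ∫_0^3 6*x dx = 27.
Sum: -729/5 + 243 − 135 + 27 = -54/5.
So LHS = -54/5.
∫_0^3 v(x) φ(x) dx = ∫_0^3 (-2*x^4 + 7*x^3 - 3*x^2) dx. Term by term:
  ∫_0^3 -2*x^4 dx = -486/5;  ∫_0^3 7*x^3 dx = 567/4;  ∫_0^3 -3*x^2 dx = -27.
Sum: -486/5 + 567/4 − 27 = 351/20.
So RHS = -∫_0^3 v(x) φ(x) dx = -351/20.
LHS − RHS = 27/4 ≠ 0, so the identity fails.
(For a valid weak derivative the identity must hold for EVERY test function, in particular this one. The failure shows v is NOT the weak derivative of u.)
Correct weak derivative would be u'(x) = 2*x - 2.


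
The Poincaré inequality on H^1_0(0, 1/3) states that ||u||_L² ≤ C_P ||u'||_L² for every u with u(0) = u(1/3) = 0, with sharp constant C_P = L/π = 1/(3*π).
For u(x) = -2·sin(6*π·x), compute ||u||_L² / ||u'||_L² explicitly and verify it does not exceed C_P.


||u||_L² / ||u'||_L² = 1/(6*π) < C_P = 1/(3*π).

u(x) = -2·sin(6*π·x), so u'(x) = -12*π*cos(6*π*x).
Writing u(x) = A·sin(kπx/L) with A = -2 and k = 2, use ∫_0^L sin²(kπx/L) dx = L/2 and ∫_0^L cos²(kπx/L) dx = L/2.
u² = 4·sin²(6*π·x) and (u')² = 144*π^2·cos²(6*π·x), and each of sin², cos² integrates to L/2 = 1/6 over (0, 1/3).
∫_0^1/3 u² dx = 2/3, so ||u||_L² = sqrt(6)/3.
∫_0^1/3 (u')² dx = 24*π^2, so ||u'||_L² = 2*sqrt(6)*π.
Ratio ||u||_L² / ||u'||_L² = 1/(6*π).
Sharp Poincaré constant on H^1_0(0, 1/3) is C_P = L/π = 1/(3*π), achieved by sin(3*π·x).
This is the k = 2 harmonic; the ratio L/(kπ) is strictly less than C_P = L/π, consistent with the sharp inequality ||u||_L² ≤ C_P ||u'||_L².


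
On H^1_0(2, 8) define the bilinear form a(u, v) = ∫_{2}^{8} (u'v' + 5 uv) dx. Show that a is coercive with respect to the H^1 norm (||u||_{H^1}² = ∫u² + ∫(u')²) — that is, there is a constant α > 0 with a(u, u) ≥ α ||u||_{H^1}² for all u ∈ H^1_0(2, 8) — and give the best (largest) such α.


α = 1

Coercivity of a(·,·) on H^1_0(2, 8) means a(u, u) ≥ α ||u||_{H^1}² for every u ∈ H^1_0.
The interval has length L = 6, and Poincaré/coercivity depend only on L. Here a(u, u) = ∫(u')² + (5)·∫u².
Here c = 5 ≥ 1, so a(u,u) = ∫(u')² + c∫u² ≥ ∫(u')² + ∫u² = ||u||_{H^1}², i.e. α = 1 works. No larger α is possible: a(u,u) ≥ α||u||_{H^1}² means (1−α)∫(u')² ≥ (α−c)∫u², and for the modes u_n = sin(nπ(x−x₀)/L) (x₀ the left endpoint) one has ∫u_n²/∫(u_n')² = (L/(nπ))² → 0, so a(u_n,u_n)/||u_n||_{H^1}² → 1. Hence the optimal constant is α = 1.
Therefore α = 1.


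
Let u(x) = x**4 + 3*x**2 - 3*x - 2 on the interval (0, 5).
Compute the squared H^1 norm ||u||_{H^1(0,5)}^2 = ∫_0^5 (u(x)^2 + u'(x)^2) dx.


||u||_{H^1}^2 = 59803015/126

The H^1 norm (squared) on an interval (0, L) is
  ||u||_{H^1}^2 = ∫_0^L u(x)^2 dx + ∫_0^L u'(x)^2 dx.
Compute u'(x) = 4*x**3 + 6*x - 3.
Then u(x)^2 = x**8 + 6*x**6 - 6*x**5 + 5*x**4 - 18*x**3 - 3*x**2 + 12*x + 4 and u'(x)^2 = 16*x**6 + 48*x**4 - 24*x**3 + 36*x**2 - 36*x + 9.
Integrate each monomial from 0 to 5 using ∫_0^5 c·x^n dx = c·5^(n+1)/(n+1):
  ∫_0^5 u(x)^2 dx = ∫_0^5 (x^8 + 6*x^6 - 6*x^5 + 5*x^4 - 18*x^3 - 3*x^2 + 12*x + 4) dx. Term by term:
    ∫_0^5 x^8 dx = 1953125/9;  ∫_0^5 6*x^6 dx = 468750/7;  ∫_0^5 -6*x^5 dx = -15625;
    ∫_0^5 5*x^4 dx = 3125;  ∫_0^5 -18*x^3 dx = -5625/2;  ∫_0^5 -3*x^2 dx = -125;
    ∫_0^5 12*x dx = 150;  ∫_0^5 4 dx = 20.
  Sum: 1953125/9 + 468750/7 − 15625 + 3125 − 5625/2 − 125 + 150 + 20 = 33857545/126.
  ∫_0^5 u'(x)^2 dx = ∫_0^5 (16*x^6 + 48*x^4 - 24*x^3 + 36*x^2 - 36*x + 9) dx. Term by term:
    ∫_0^5 16*x^6 dx = 1250000/7;  ∫_0^5 48*x^4 dx = 30000;  ∫_0^5 -24*x^3 dx = -3750;
    ∫_0^5 36*x^2 dx = 1500;  ∫_0^5 -36*x dx = -450;  ∫_0^5 9 dx = 45.
  Sum: 1250000/7 + 30000 − 3750 + 1500 − 450 + 45 = 1441415/7.
Adding: ||u||_{H^1}^2 = 33857545/126 + 1441415/7 = 59803015/126.


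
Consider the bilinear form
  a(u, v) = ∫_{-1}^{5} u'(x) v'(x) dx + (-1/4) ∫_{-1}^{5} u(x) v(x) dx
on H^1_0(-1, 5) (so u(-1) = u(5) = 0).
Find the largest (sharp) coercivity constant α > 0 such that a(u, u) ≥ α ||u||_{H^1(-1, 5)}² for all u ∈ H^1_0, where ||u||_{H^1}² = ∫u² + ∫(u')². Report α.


α = (-9 + π^2)/(π^2 + 36)

Coercivity of a(·,·) on H^1_0(-1, 5) means a(u, u) ≥ α ||u||_{H^1}² for every u ∈ H^1_0.
The interval has length L = 6, and Poincaré/coercivity depend only on L. Here a(u, u) = ∫(u')² + (-1/4)·∫u².
Here c = -1/4 < 0 with |c| < (π/L)² = π^2/36, so coercivity still holds. The condition a(u,u) ≥ α||u||_{H^1}² reads (1−α)∫(u')² ≥ (α−c)∫u². Any admissible α is ≤ 1 (rapidly oscillating u have ∫u²/∫(u')² → 0), and α = 1 would force 0 ≥ (1−c)∫u², impossible since c < 1; so 1−α > 0. By the sharp Poincaré inequality on H^1_0 of an interval of length L, ∫(u')² ≥ (π/L)²∫u² with equality for the first sine mode sin(π(x−x₀)/L) (x₀ the left endpoint), so the inequality holds for all u iff (1−α)(π/L)² ≥ α − c, i.e. α ≤ ((π/L)² + c)/((π/L)² + 1) = (1 + c(L/π)²)/(1 + (L/π)²). (Direct route, valid since c ≤ 0: Poincaré gives c∫u² ≥ c(L/π)²∫(u')², so a(u,u) ≥ (1 + c(L/π)²)∫(u')², while ||u||_{H^1}² ≤ (1 + (L/π)²)∫(u')²; dividing yields the same α.) With (π/L)² = π^2/36 and c = -1/4, the largest admissible constant is α = ((π/L)² + c)/((π/L)² + 1).
Simplifying, α = (-9 + π^2)/(π^2 + 36).


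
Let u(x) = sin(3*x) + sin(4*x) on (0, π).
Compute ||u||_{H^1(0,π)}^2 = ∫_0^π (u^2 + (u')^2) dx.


||u||_{H^1(0,π)}^2 = 27*π/2

u'(x) = 3*cos(3*x) + 4*cos(4*x).
Expand u² and (u')² and integrate term by term on (0, π), using: for integers n ≥ 1, ∫_0^π sin²(nx) dx = ∫_0^π cos²(nx) dx = π/2; for n ≠ n', ∫_0^π sin(nx)sin(n'x) dx = ∫_0^π cos(nx)cos(n'x) dx = 0; and by product-to-sum, ∫_0^π sin(nx)cos(n'x) dx = ½∫_0^π [sin((n+n')x) + sin((n−n')x)] dx, which is 0 when n+n' is even and 2n/(n²−n'²) when n+n' is odd (it need not vanish on (0, π)).
  u² squared terms: (1)²·∫sin(3x)² dx = 1·π/2 = π/2;  (1)²·∫sin(4x)² dx = 1·π/2 = π/2.
  u² cross terms: 2·(1)·(1)·∫sin(3x)·sin(4x) dx = 2·(0) = 0.
  So ∫_0^π u² dx = π/2 + π/2 + 0 = π.
  (u')² squared terms: (3)²·∫cos(3x)² dx = 9·π/2 = 9*π/2;  (4)²·∫cos(4x)² dx = 16·π/2 = 8*π.
  (u')² cross terms: 2·(3)·(4)·∫cos(3x)·cos(4x) dx = 24·(0) = 0.
  So ∫_0^π (u')² dx = 9*π/2 + 8*π + 0 = 25*π/2.
||u||_{H^1}^2 = (π) + (25*π/2) = 27*π/2.


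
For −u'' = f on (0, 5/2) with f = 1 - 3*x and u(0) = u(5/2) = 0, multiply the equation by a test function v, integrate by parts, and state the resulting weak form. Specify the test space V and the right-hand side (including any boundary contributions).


V = H^1_0(0, 5/2) (so v(0) = v(5/2) = 0); weak form: ∫_0^5/2 u'v' dx = ∫_0^5/2 (1 - 3*x) v dx for all v ∈ V.

Multiply both sides by a test function v and integrate from 0 to 5/2:
  ∫_0^5/2 −u''(x) v(x) dx = ∫_0^5/2 f(x) v(x) dx.
Integrate the LHS by parts once:
  ∫_0^5/2 −u'' v dx = −[u'(x) v(x)]_0^5/2 + ∫_0^5/2 u'(x) v'(x) dx.
Thus ∫_0^5/2 u'(x) v'(x) dx = ∫_0^5/2 f(x) v(x) dx + [u'(x) v(x)]_0^5/2.
Choose V so that boundary terms are either known or forced to vanish.
u is Dirichlet: u(0) = u(5/2) = 0. Let V = H^1_0(0, 5/2); then v(0) = v(5/2) = 0, and [u' v]_0^5/2 = 0.
Weak formulation: find u (satisfying any essential BC) such that ∫_0^5/2 u'(x) v'(x) dx = ∫_0^5/2 f v dx for all v ∈ V.
Substituting f(x) = 1 - 3*x, the right-hand side is ∫_0^5/2 (1 - 3*x) v dx.


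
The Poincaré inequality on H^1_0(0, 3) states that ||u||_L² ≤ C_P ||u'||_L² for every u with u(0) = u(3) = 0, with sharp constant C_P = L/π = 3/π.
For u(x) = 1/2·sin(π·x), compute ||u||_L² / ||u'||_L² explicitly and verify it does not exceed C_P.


||u||_L² / ||u'||_L² = 1/π < C_P = 3/π.

u(x) = 1/2·sin(π·x), so u'(x) = π*cos(π*x)/2.
Writing u(x) = A·sin(kπx/L) with A = 1/2 and k = 3, use ∫_0^L sin²(kπx/L) dx = L/2 and ∫_0^L cos²(kπx/L) dx = L/2.
u² = 1/4·sin²(π·x) and (u')² = π^2/4·cos²(π·x), and each of sin², cos² integrates to L/2 = 3/2 over (0, 3).
∫_0^3 u² dx = 3/8, so ||u||_L² = sqrt(6)/4.
∫_0^3 (u')² dx = 3*π^2/8, so ||u'||_L² = sqrt(6)*π/4.
Ratio ||u||_L² / ||u'||_L² = 1/π.
Sharp Poincaré constant on H^1_0(0, 3) is C_P = L/π = 3/π, achieved by sin(π/3·x).
This is the k = 3 harmonic; the ratio L/(kπ) is strictly less than C_P = L/π, consistent with the sharp inequality ||u||_L² ≤ C_P ||u'||_L².


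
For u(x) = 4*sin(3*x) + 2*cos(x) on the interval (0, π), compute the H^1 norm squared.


||u||_{H^1(0,π)}^2 = 84*π

u'(x) = -2*sin(x) + 12*cos(3*x).
Expand u² and (u')² and integrate term by term on (0, π), using: for integers n ≥ 1, ∫_0^π sin²(nx) dx = ∫_0^π cos²(nx) dx = π/2; for n ≠ n', ∫_0^π sin(nx)sin(n'x) dx = ∫_0^π cos(nx)cos(n'x) dx = 0; and by product-to-sum, ∫_0^π sin(nx)cos(n'x) dx = ½∫_0^π [sin((n+n')x) + sin((n−n')x)] dx, which is 0 when n+n' is even and 2n/(n²−n'²) when n+n' is odd (it need not vanish on (0, π)).
  u² squared terms: (2)²·∫cos(x)² dx = 4·π/2 = 2*π;  (4)²·∫sin(3x)² dx = 16·π/2 = 8*π.
  u² cross terms: 2·(2)·(4)·∫cos(x)·sin(3x) dx = 16·(0) = 0.
  So ∫_0^π u² dx = 2*π + 8*π + 0 = 10*π.
  (u')² squared terms: (-2)²·∫sin(x)² dx = 4·π/2 = 2*π;  (12)²·∫cos(3x)² dx = 144·π/2 = 72*π.
  (u')² cross terms: 2·(-2)·(12)·∫sin(x)·cos(3x) dx = -48·(0) = 0.
  So ∫_0^π (u')² dx = 2*π + 72*π + 0 = 74*π.
||u||_{H^1}^2 = (10*π) + (74*π) = 84*π.


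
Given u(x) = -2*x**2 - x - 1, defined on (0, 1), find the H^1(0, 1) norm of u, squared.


||u||_{H^1}^2 = 79/5

The H^1 norm (squared) on an interval (0, L) is
  ||u||_{H^1}^2 = ∫_0^L u(x)^2 dx + ∫_0^L u'(x)^2 dx.
Compute u'(x) = -4*x - 1.
Then u(x)^2 = 4*x**4 + 4*x**3 + 5*x**2 + 2*x + 1 and u'(x)^2 = 16*x**2 + 8*x + 1.
Integrate each monomial from 0 to 1 using ∫_0^1 c·x^n dx = c·1^(n+1)/(n+1):
  ∫_0^1 u(x)^2 dx = ∫_0^1 (4*x^4 + 4*x^3 + 5*x^2 + 2*x + 1) dx. Term by term:
    ∫_0^1 4*x^4 dx = 4/5;  ∫_0^1 4*x^3 dx = 1;  ∫_0^1 5*x^2 dx = 5/3;
    ∫_0^1 2*x dx = 1;  ∫_0^1 1 dx = 1.
  Sum: 4/5 + 1 + 5/3 + 1 + 1 = 82/15.
  ∫_0^1 u'(x)^2 dx = ∫_0^1 (16*x^2 + 8*x + 1) dx. Term by term:
    ∫_0^1 16*x^2 dx = 16/3;  ∫_0^1 8*x dx = 4;  ∫_0^1 1 dx = 1.
  Sum: 16/3 + 4 + 1 = 31/3.
Adding: ||u||_{H^1}^2 = 82/15 + 31/3 = 79/5.


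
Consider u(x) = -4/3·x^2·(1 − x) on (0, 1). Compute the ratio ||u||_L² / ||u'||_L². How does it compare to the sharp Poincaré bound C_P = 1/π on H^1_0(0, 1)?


||u||_L² / ||u'||_L² = sqrt(14)/14 < C_P = 1/π.

u(x) = -4/3·x^2·(1 − x), so u'(x) = 4*x*(3*x - 2)/3.
u(x) = -4/3·x^2·(1 − x) vanishes at x = 0 and x = 1, so u ∈ H^1_0(0, 1). Differentiate via the product rule and integrate the resulting polynomials term by term.
  ∫_0^1 u² dx = ∫_0^1 (16*x^6/9 - 32*x^5/9 + 16*x^4/9) dx. Term by term:
    ∫_0^1 16*x^6/9 dx = 16/63;  ∫_0^1 -32*x^5/9 dx = -16/27;  ∫_0^1 16*x^4/9 dx = 16/45.
  Sum: 16/63 − 16/27 + 16/45 = 16/945.
  ∫_0^1 (u')² dx = ∫_0^1 (16*x^4 - 64*x^3/3 + 64*x^2/9) dx. Term by term:
    ∫_0^1 16*x^4 dx = 16/5;  ∫_0^1 -64*x^3/3 dx = -16/3;  ∫_0^1 64*x^2/9 dx = 64/27.
  Sum: 16/5 − 16/3 + 64/27 = 32/135.
∫_0^1 u² dx = 16/945, so ||u||_L² = 4*sqrt(105)/315.
∫_0^1 (u')² dx = 32/135, so ||u'||_L² = 4*sqrt(30)/45.
Ratio ||u||_L² / ||u'||_L² = sqrt(14)/14.
Sharp Poincaré constant on H^1_0(0, 1) is C_P = L/π = 1/π, achieved by sin(π·x).
A polynomial bump cannot attain the sharp Poincaré constant (only the first sine eigenfunction does), so the ratio is strictly less than C_P, consistent with ||u||_L² ≤ C_P ||u'||_L².


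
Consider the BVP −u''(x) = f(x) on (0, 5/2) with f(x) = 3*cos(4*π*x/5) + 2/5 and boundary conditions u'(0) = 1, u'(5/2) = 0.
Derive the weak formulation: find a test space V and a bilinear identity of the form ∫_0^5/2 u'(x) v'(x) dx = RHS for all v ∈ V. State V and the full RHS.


V = H^1(0, 5/2) (v unrestricted at boundary; u is determined up to an additive constant); weak form: ∫_0^5/2 u'v' dx = ∫_0^5/2 (3*cos(4*π*x/5) + 2/5) v dx − v(0) for all v ∈ V.

Multiply both sides by a test function v and integrate from 0 to 5/2:
  ∫_0^5/2 −u''(x) v(x) dx = ∫_0^5/2 f(x) v(x) dx.
Integrate the LHS by parts once:
  ∫_0^5/2 −u'' v dx = −[u'(x) v(x)]_0^5/2 + ∫_0^5/2 u'(x) v'(x) dx.
Thus ∫_0^5/2 u'(x) v'(x) dx = ∫_0^5/2 f(x) v(x) dx + [u'(x) v(x)]_0^5/2.
Choose V so that boundary terms are either known or forced to vanish.
u has inhomogeneous Neumann u'(0) = 1, u'(5/2) = 0. [u' v]_0^5/2 = (0)·v(5/2) − (1)·v(0) = − v(0). Take V = H^1(0, 5/2); boundary term becomes part of RHS.
Weak formulation: find u (satisfying any essential BC) such that ∫_0^5/2 u'(x) v'(x) dx = ∫_0^5/2 f v dx − v(0) for all v ∈ V (Neumann data are natural BCs: they enter the RHS as boundary terms).
Substituting f(x) = 3*cos(4*π*x/5) + 2/5, the right-hand side is ∫_0^5/2 (3*cos(4*π*x/5) + 2/5) v dx − v(0).
Compatibility check (pure Neumann): taking v ≡ 1 ∈ V gives 0 = ∫_0^5/2 f dx + (0) − (1), i.e. ∫_0^5/2 f dx must equal u'(0) − u'(5/2) = 1. Indeed ∫_0^5/2 (3*cos(4*π*x/5) + 2/5) dx = 1, so the data are compatible. The solution is then unique only up to an additive constant (fix it e.g. by requiring ∫_0^5/2 u dx = 0).


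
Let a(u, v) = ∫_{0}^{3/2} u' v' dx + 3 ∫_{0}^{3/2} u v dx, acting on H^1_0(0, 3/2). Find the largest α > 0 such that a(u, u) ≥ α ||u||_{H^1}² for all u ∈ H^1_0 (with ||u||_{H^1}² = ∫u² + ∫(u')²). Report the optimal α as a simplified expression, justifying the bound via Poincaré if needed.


α = 1

Coercivity of a(·,·) on H^1_0(0, 3/2) means a(u, u) ≥ α ||u||_{H^1}² for every u ∈ H^1_0.
The interval has length L = 3/2, and Poincaré/coercivity depend only on L. Here a(u, u) = ∫(u')² + (3)·∫u².
Here c = 3 ≥ 1, so a(u,u) = ∫(u')² + c∫u² ≥ ∫(u')² + ∫u² = ||u||_{H^1}², i.e. α = 1 works. No larger α is possible: a(u,u) ≥ α||u||_{H^1}² means (1−α)∫(u')² ≥ (α−c)∫u², and for the modes u_n = sin(nπ(x−x₀)/L) (x₀ the left endpoint) one has ∫u_n²/∫(u_n')² = (L/(nπ))² → 0, so a(u_n,u_n)/||u_n||_{H^1}² → 1. Hence the optimal constant is α = 1.
Therefore α = 1.


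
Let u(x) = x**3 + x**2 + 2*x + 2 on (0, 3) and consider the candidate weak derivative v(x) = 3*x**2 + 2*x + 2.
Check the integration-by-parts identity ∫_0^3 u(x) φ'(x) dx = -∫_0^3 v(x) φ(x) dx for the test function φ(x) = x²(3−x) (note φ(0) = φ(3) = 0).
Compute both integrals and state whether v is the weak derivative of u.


LHS = -1107/10, RHS = -1107/10. Yes, v = u' weakly.

u(x) = x**3 + x**2 + 2*x + 2, classical derivative u'(x) = 3*x**2 + 2*x + 2.
φ(x) = x²(3−x), so φ'(x) = 3*x*(2 - x).
Note φ(0) = φ(3) = 0, so the boundary term u·φ vanishes.
LHS = ∫_0^3 u(x) φ'(x) dx = ∫_0^3 (-3*x^5 + 3*x^4 + 6*x^2 + 12*x) dx. Term by term:
  ∫_0^3 -3*x^5 dx = -729/2;  ∫_0^3 3*x^4 dx = 729/5;  ∫_0^3 6*x^2 dx = 54;
  ∫_0^3 12*x dx = 54.
Sum: -729/2 + 729/5 + 54 + 54 = -1107/10.
So LHS = -1107/10.
∫_0^3 v(x) φ(x) dx = ∫_0^3 (-3*x^5 + 7*x^4 + 4*x^3 + 6*x^2) dx. Term by term:
  ∫_0^3 -3*x^5 dx = -729/2;  ∫_0^3 7*x^4 dx = 1701/5;  ∫_0^3 4*x^3 dx = 81;
  ∫_0^3 6*x^2 dx = 54.
Sum: -729/2 + 1701/5 + 81 + 54 = 1107/10.
So RHS = -∫_0^3 v(x) φ(x) dx = -1107/10.
LHS = RHS, so the identity holds for this test φ.
Moreover u is smooth here and v(x) = u'(x) = 3*x**2 + 2*x + 2 pointwise, so the identity holds for every test function. Hence v is the weak derivative of u.


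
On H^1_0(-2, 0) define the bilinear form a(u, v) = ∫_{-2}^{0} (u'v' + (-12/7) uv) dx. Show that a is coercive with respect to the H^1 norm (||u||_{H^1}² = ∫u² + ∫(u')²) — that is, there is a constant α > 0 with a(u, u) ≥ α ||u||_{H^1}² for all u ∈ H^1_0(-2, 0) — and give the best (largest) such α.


α = (-48/7 + π^2)/(4 + π^2)

Coercivity of a(·,·) on H^1_0(-2, 0) means a(u, u) ≥ α ||u||_{H^1}² for every u ∈ H^1_0.
The interval has length L = 2, and Poincaré/coercivity depend only on L. Here a(u, u) = ∫(u')² + (-12/7)·∫u².
Here c = -12/7 < 0 with |c| < (π/L)² = π^2/4, so coercivity still holds. The condition a(u,u) ≥ α||u||_{H^1}² reads (1−α)∫(u')² ≥ (α−c)∫u². Any admissible α is ≤ 1 (rapidly oscillating u have ∫u²/∫(u')² → 0), and α = 1 would force 0 ≥ (1−c)∫u², impossible since c < 1; so 1−α > 0. By the sharp Poincaré inequality on H^1_0 of an interval of length L, ∫(u')² ≥ (π/L)²∫u² with equality for the first sine mode sin(π(x−x₀)/L) (x₀ the left endpoint), so the inequality holds for all u iff (1−α)(π/L)² ≥ α − c, i.e. α ≤ ((π/L)² + c)/((π/L)² + 1) = (1 + c(L/π)²)/(1 + (L/π)²). (Direct route, valid since c ≤ 0: Poincaré gives c∫u² ≥ c(L/π)²∫(u')², so a(u,u) ≥ (1 + c(L/π)²)∫(u')², while ||u||_{H^1}² ≤ (1 + (L/π)²)∫(u')²; dividing yields the same α.) With (π/L)² = π^2/4 and c = -12/7, the largest admissible constant is α = ((π/L)² + c)/((π/L)² + 1).
Simplifying, α = (-48/7 + π^2)/(4 + π^2).


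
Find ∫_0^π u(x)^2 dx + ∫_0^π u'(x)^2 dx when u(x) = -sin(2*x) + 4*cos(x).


||u||_{H^1(0,π)}^2 = -64/3 + 37*π/2

u'(x) = -4*sin(x) - 2*cos(2*x).
Expand u² and (u')² and integrate term by term on (0, π), using: for integers n ≥ 1, ∫_0^π sin²(nx) dx = ∫_0^π cos²(nx) dx = π/2; for n ≠ n', ∫_0^π sin(nx)sin(n'x) dx = ∫_0^π cos(nx)cos(n'x) dx = 0; and by product-to-sum, ∫_0^π sin(nx)cos(n'x) dx = ½∫_0^π [sin((n+n')x) + sin((n−n')x)] dx, which is 0 when n+n' is even and 2n/(n²−n'²) when n+n' is odd (it need not vanish on (0, π)).
  u² squared terms: (-1)²·∫sin(2x)² dx = 1·π/2 = π/2;  (4)²·∫cos(x)² dx = 16·π/2 = 8*π.
  u² cross terms: 2·(-1)·(4)·∫sin(2x)·cos(x) dx = -8·(4/3) = -32/3.
  So ∫_0^π u² dx = π/2 + 8*π − 32/3 = -32/3 + 17*π/2.
  (u')² squared terms: (-4)²·∫sin(x)² dx = 16·π/2 = 8*π;  (-2)²·∫cos(2x)² dx = 4·π/2 = 2*π.
  (u')² cross terms: 2·(-4)·(-2)·∫sin(x)·cos(2x) dx = 16·(-2/3) = -32/3.
  So ∫_0^π (u')² dx = 8*π + 2*π − 32/3 = -32/3 + 10*π.
||u||_{H^1}^2 = (-32/3 + 17*π/2) + (-32/3 + 10*π) = -64/3 + 37*π/2.


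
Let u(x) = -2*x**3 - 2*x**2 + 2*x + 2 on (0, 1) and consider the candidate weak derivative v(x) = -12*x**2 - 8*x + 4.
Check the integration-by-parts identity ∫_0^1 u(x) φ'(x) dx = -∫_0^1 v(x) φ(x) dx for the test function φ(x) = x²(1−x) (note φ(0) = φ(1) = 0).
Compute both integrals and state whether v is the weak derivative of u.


LHS = 7/30, RHS = 7/15. No, v is not the weak derivative of u.

u(x) = -2*x**3 - 2*x**2 + 2*x + 2, classical derivative u'(x) = -6*x**2 - 4*x + 2.
φ(x) = x²(1−x), so φ'(x) = x*(2 - 3*x).
Note φ(0) = φ(1) = 0, so the boundary term u·φ vanishes.
LHS = ∫_0^1 u(x) φ'(x) dx = ∫_0^1 (6*x^5 + 2*x^4 - 10*x^3 - 2*x^2 + 4*x) dx. Term by term:
  ∫_0^1 6*x^5 dx = 1;  ∫_0^1 2*x^4 dx = 2/5;  ∫_0^1 -10*x^3 dx = -5/2;
  ∫_0^1 -2*x^2 dx = -2/3;  ∫_0^1 4*x dx = 2.
Sum: 1 + 2/5 − 5/2 − 2/3 + 2 = 7/30.
So LHS = 7/30.
∫_0^1 v(x) φ(x) dx = ∫_0^1 (12*x^5 - 4*x^4 - 12*x^3 + 4*x^2) dx. Term by term:
  ∫_0^1 12*x^5 dx = 2;  ∫_0^1 -4*x^4 dx = -4/5;  ∫_0^1 -12*x^3 dx = -3;
  ∫_0^1 4*x^2 dx = 4/3.
Sum: 2 − 4/5 − 3 + 4/3 = -7/15.
So RHS = -∫_0^1 v(x) φ(x) dx = 7/15.
LHS − RHS = -7/30 ≠ 0, so the identity fails.
(For a valid weak derivative the identity must hold for EVERY test function, in particular this one. The failure shows v is NOT the weak derivative of u.)
Correct weak derivative would be u'(x) = -6*x**2 - 4*x + 2.


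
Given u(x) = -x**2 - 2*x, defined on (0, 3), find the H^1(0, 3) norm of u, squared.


||u||_{H^1}^2 = 1248/5

The H^1 norm (squared) on an interval (0, L) is
  ||u||_{H^1}^2 = ∫_0^L u(x)^2 dx + ∫_0^L u'(x)^2 dx.
Compute u'(x) = -2*x - 2.
Then u(x)^2 = x**4 + 4*x**3 + 4*x**2 and u'(x)^2 = 4*x**2 + 8*x + 4.
Integrate each monomial from 0 to 3 using ∫_0^3 c·x^n dx = c·3^(n+1)/(n+1):
  ∫_0^3 u(x)^2 dx = ∫_0^3 (x^4 + 4*x^3 + 4*x^2) dx. Term by term:
    ∫_0^3 x^4 dx = 243/5;  ∫_0^3 4*x^3 dx = 81;  ∫_0^3 4*x^2 dx = 36.
  Sum: 243/5 + 81 + 36 = 828/5.
  ∫_0^3 u'(x)^2 dx = ∫_0^3 (4*x^2 + 8*x + 4) dx. Term by term:
    ∫_0^3 4*x^2 dx = 36;  ∫_0^3 8*x dx = 36;  ∫_0^3 4 dx = 12.
  Sum: 36 + 36 + 12 = 84.
Adding: ||u||_{H^1}^2 = 828/5 + 84 = 1248/5.


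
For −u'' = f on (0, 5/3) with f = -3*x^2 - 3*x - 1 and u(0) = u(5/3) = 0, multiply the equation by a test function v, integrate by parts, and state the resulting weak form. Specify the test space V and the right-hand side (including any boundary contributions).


V = H^1_0(0, 5/3) (so v(0) = v(5/3) = 0); weak form: ∫_0^5/3 u'v' dx = ∫_0^5/3 (-3*x^2 - 3*x - 1) v dx for all v ∈ V.

Multiply both sides by a test function v and integrate from 0 to 5/3:
  ∫_0^5/3 −u''(x) v(x) dx = ∫_0^5/3 f(x) v(x) dx.
Integrate the LHS by parts once:
  ∫_0^5/3 −u'' v dx = −[u'(x) v(x)]_0^5/3 + ∫_0^5/3 u'(x) v'(x) dx.
Thus ∫_0^5/3 u'(x) v'(x) dx = ∫_0^5/3 f(x) v(x) dx + [u'(x) v(x)]_0^5/3.
Choose V so that boundary terms are either known or forced to vanish.
u is Dirichlet: u(0) = u(5/3) = 0. Let V = H^1_0(0, 5/3); then v(0) = v(5/3) = 0, and [u' v]_0^5/3 = 0.
Weak formulation: find u (satisfying any essential BC) such that ∫_0^5/3 u'(x) v'(x) dx = ∫_0^5/3 f v dx for all v ∈ V.
Substituting f(x) = -3*x^2 - 3*x - 1, the right-hand side is ∫_0^5/3 (-3*x^2 - 3*x - 1) v dx.


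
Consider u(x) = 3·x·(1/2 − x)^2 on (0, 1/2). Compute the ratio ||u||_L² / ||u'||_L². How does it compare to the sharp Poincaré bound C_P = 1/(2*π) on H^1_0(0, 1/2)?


||u||_L² / ||u'||_L² = sqrt(14)/28 < C_P = 1/(2*π).

u(x) = 3·x·(1/2 − x)^2, so u'(x) = 9*x^2 - 6*x + 3/4.
u(x) = 3·x·(1/2 − x)^2 vanishes at x = 0 and x = 1/2, so u ∈ H^1_0(0, 1/2). Differentiate via the product rule and integrate the resulting polynomials term by term.
  ∫_0^1/2 u² dx = ∫_0^1/2 (9*x^6 - 18*x^5 + 27*x^4/2 - 9*x^3/2 + 9*x^2/16) dx. Term by term:
    ∫_0^1/2 9*x^6 dx = 9/896;  ∫_0^1/2 -18*x^5 dx = -3/64;  ∫_0^1/2 27*x^4/2 dx = 27/320;
    ∫_0^1/2 -9*x^3/2 dx = -9/128;  ∫_0^1/2 9*x^2/16 dx = 3/128.
  Sum: 9/896 − 3/64 + 27/320 − 9/128 + 3/128 = 3/4480.
  ∫_0^1/2 (u')² dx = ∫_0^1/2 (81*x^4 - 108*x^3 + 99*x^2/2 - 9*x + 9/16) dx. Term by term:
    ∫_0^1/2 81*x^4 dx = 81/160;  ∫_0^1/2 -108*x^3 dx = -27/16;  ∫_0^1/2 99*x^2/2 dx = 33/16;
    ∫_0^1/2 -9*x dx = -9/8;  ∫_0^1/2 9/16 dx = 9/32.
  Sum: 81/160 − 27/16 + 33/16 − 9/8 + 9/32 = 3/80.
∫_0^1/2 u² dx = 3/4480, so ||u||_L² = sqrt(210)/560.
∫_0^1/2 (u')² dx = 3/80, so ||u'||_L² = sqrt(15)/20.
Ratio ||u||_L² / ||u'||_L² = sqrt(14)/28.
Sharp Poincaré constant on H^1_0(0, 1/2) is C_P = L/π = 1/(2*π), achieved by sin(2*π·x).
A polynomial bump cannot attain the sharp Poincaré constant (only the first sine eigenfunction does), so the ratio is strictly less than C_P, consistent with ||u||_L² ≤ C_P ||u'||_L².


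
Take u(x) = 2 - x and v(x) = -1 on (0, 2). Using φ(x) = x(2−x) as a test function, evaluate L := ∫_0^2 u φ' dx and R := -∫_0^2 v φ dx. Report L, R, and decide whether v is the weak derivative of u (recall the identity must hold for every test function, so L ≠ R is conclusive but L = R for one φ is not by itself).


LHS = 4/3, RHS = 4/3. Yes, v = u' weakly.

u(x) = 2 - x, classical derivative u'(x) = -1.
φ(x) = x(2−x), so φ'(x) = 2 - 2*x.
Note φ(0) = φ(2) = 0, so the boundary term u·φ vanishes.
LHS = ∫_0^2 u(x) φ'(x) dx = ∫_0^2 (2*x^2 - 6*x + 4) dx. Term by term:
  ∫_0^2 2*x^2 dx = 16/3;  ∫_0^2 -6*x dx = -12;  ∫_0^2 4 dx = 8.
Sum: 16/3 − 12 + 8 = 4/3.
So LHS = 4/3.
∫_0^2 v(x) φ(x) dx = ∫_0^2 (x^2 - 2*x) dx. Term by term:
  ∫_0^2 x^2 dx = 8/3;  ∫_0^2 -2*x dx = -4.
Sum: 8/3 − 4 = -4/3.
So RHS = -∫_0^2 v(x) φ(x) dx = 4/3.
LHS = RHS, so the identity holds for this test φ.
Moreover u is smooth here and v(x) = u'(x) = -1 pointwise, so the identity holds for every test function. Hence v is the weak derivative of u.


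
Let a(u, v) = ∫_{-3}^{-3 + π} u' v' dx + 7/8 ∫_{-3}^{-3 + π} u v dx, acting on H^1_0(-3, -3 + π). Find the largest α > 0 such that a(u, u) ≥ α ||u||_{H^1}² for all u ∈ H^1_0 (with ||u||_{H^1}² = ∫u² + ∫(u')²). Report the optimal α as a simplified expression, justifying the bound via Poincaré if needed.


α = 15/16

Coercivity of a(·,·) on H^1_0(-3, -3 + π) means a(u, u) ≥ α ||u||_{H^1}² for every u ∈ H^1_0.
The interval has length L = π, and Poincaré/coercivity depend only on L. Here a(u, u) = ∫(u')² + (7/8)·∫u².
Here 0 < c = 7/8 < 1. The condition a(u,u) ≥ α||u||_{H^1}² reads (1−α)∫(u')² ≥ (α−c)∫u². Any admissible α is ≤ 1 (rapidly oscillating u have ∫u²/∫(u')² → 0), and α = 1 would force 0 ≥ (1−c)∫u², impossible since c < 1; so 1−α > 0. By the sharp Poincaré inequality on H^1_0 of an interval of length L, ∫(u')² ≥ (π/L)²∫u² with equality for the first sine mode sin(π(x−x₀)/L) (x₀ the left endpoint), so the inequality holds for all u iff (1−α)(π/L)² ≥ α − c, i.e. α ≤ ((π/L)² + c)/((π/L)² + 1) = (1 + c(L/π)²)/(1 + (L/π)²). With (π/L)² = 1 and c = 7/8, the largest admissible constant is α = ((π/L)² + c)/((π/L)² + 1).
Simplifying, α = 15/16.


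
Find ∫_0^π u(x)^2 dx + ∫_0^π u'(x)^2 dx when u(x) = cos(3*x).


||u||_{H^1(0,π)}^2 = 5*π

u'(x) = -3*sin(3*x).
Expand u² and (u')² and integrate term by term on (0, π), using: for integers n ≥ 1, ∫_0^π sin²(nx) dx = ∫_0^π cos²(nx) dx = π/2; for n ≠ n', ∫_0^π sin(nx)sin(n'x) dx = ∫_0^π cos(nx)cos(n'x) dx = 0; and by product-to-sum, ∫_0^π sin(nx)cos(n'x) dx = ½∫_0^π [sin((n+n')x) + sin((n−n')x)] dx, which is 0 when n+n' is even and 2n/(n²−n'²) when n+n' is odd (it need not vanish on (0, π)).
  u² squared terms: (1)²·∫cos(3x)² dx = 1·π/2 = π/2.
  So ∫_0^π u² dx = π/2.
  (u')² squared terms: (-3)²·∫sin(3x)² dx = 9·π/2 = 9*π/2.
  So ∫_0^π (u')² dx = 9*π/2.
||u||_{H^1}^2 = (π/2) + (9*π/2) = 5*π.


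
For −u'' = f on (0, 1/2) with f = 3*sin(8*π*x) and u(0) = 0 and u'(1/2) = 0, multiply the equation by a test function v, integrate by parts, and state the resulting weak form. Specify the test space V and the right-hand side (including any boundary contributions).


V = {v ∈ H^1(0, 1/2) : v(0) = 0} (test functions vanish at x = 0 where u is specified); weak form: ∫_0^1/2 u'v' dx = ∫_0^1/2 (3*sin(8*π*x)) v dx for all v ∈ V.

Multiply both sides by a test function v and integrate from 0 to 1/2:
  ∫_0^1/2 −u''(x) v(x) dx = ∫_0^1/2 f(x) v(x) dx.
Integrate the LHS by parts once:
  ∫_0^1/2 −u'' v dx = −[u'(x) v(x)]_0^1/2 + ∫_0^1/2 u'(x) v'(x) dx.
Thus ∫_0^1/2 u'(x) v'(x) dx = ∫_0^1/2 f(x) v(x) dx + [u'(x) v(x)]_0^1/2.
Choose V so that boundary terms are either known or forced to vanish.
Mixed BC: u(0) = 0 (Dirichlet) and u'(1/2) = 0 (Neumann). Define V = {v ∈ H^1(0, 1/2) : v(0) = 0}. Then [u' v]_0^1/2 = u'(1/2)·v(1/2) − u'(0)·0 = 0.
Weak formulation: find u (satisfying any essential BC) such that ∫_0^1/2 u'(x) v'(x) dx = ∫_0^1/2 f v dx for all v ∈ V (Dirichlet at 0 absorbed into V; the Neumann datum at x = 1/2 is zero, so no boundary term remains).
Substituting f(x) = 3*sin(8*π*x), the right-hand side is ∫_0^1/2 (3*sin(8*π*x)) v dx.


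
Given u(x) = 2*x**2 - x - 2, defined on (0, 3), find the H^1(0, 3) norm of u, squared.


||u||_{H^1}^2 = 957/5

The H^1 norm (squared) on an interval (0, L) is
  ||u||_{H^1}^2 = ∫_0^L u(x)^2 dx + ∫_0^L u'(x)^2 dx.
Compute u'(x) = 4*x - 1.
Then u(x)^2 = 4*x**4 - 4*x**3 - 7*x**2 + 4*x + 4 and u'(x)^2 = 16*x**2 - 8*x + 1.
Integrate each monomial from 0 to 3 using ∫_0^3 c·x^n dx = c·3^(n+1)/(n+1):
  ∫_0^3 u(x)^2 dx = ∫_0^3 (4*x^4 - 4*x^3 - 7*x^2 + 4*x + 4) dx. Term by term:
    ∫_0^3 4*x^4 dx = 972/5;  ∫_0^3 -4*x^3 dx = -81;  ∫_0^3 -7*x^2 dx = -63;
    ∫_0^3 4*x dx = 18;  ∫_0^3 4 dx = 12.
  Sum: 972/5 − 81 − 63 + 18 + 12 = 402/5.
  ∫_0^3 u'(x)^2 dx = ∫_0^3 (16*x^2 - 8*x + 1) dx. Term by term:
    ∫_0^3 16*x^2 dx = 144;  ∫_0^3 -8*x dx = -36;  ∫_0^3 1 dx = 3.
  Sum: 144 − 36 + 3 = 111.
Adding: ||u||_{H^1}^2 = 402/5 + 111 = 957/5.


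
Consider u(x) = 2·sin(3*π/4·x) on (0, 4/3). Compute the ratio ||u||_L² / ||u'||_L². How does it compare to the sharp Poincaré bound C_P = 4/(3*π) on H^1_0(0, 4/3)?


||u||_L² / ||u'||_L² = 4/(3*π) = C_P.

u(x) = 2·sin(3*π/4·x), so u'(x) = 3*π*cos(3*π*x/4)/2.
Writing u(x) = A·sin(kπx/L) with A = 2 and k = 1, use ∫_0^L sin²(kπx/L) dx = L/2 and ∫_0^L cos²(kπx/L) dx = L/2.
u² = 4·sin²(3*π/4·x) and (u')² = 9*π^2/4·cos²(3*π/4·x), and each of sin², cos² integrates to L/2 = 2/3 over (0, 4/3).
∫_0^4/3 u² dx = 8/3, so ||u||_L² = 2*sqrt(6)/3.
∫_0^4/3 (u')² dx = 3*π^2/2, so ||u'||_L² = sqrt(6)*π/2.
Ratio ||u||_L² / ||u'||_L² = 4/(3*π).
Sharp Poincaré constant on H^1_0(0, 4/3) is C_P = L/π = 4/(3*π), achieved by sin(3*π/4·x).
This is the k = 1 eigenfunction (up to amplitude), so the ratio equals the sharp Poincaré constant exactly.


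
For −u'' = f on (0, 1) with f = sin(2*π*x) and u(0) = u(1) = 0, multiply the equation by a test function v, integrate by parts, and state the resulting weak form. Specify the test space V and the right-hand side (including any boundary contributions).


V = H^1_0(0, 1) (so v(0) = v(1) = 0); weak form: ∫_0^1 u'v' dx = ∫_0^1 (sin(2*π*x)) v dx for all v ∈ V.

Multiply both sides by a test function v and integrate from 0 to 1:
  ∫_0^1 −u''(x) v(x) dx = ∫_0^1 f(x) v(x) dx.
Integrate the LHS by parts once:
  ∫_0^1 −u'' v dx = −[u'(x) v(x)]_0^1 + ∫_0^1 u'(x) v'(x) dx.
Thus ∫_0^1 u'(x) v'(x) dx = ∫_0^1 f(x) v(x) dx + [u'(x) v(x)]_0^1.
Choose V so that boundary terms are either known or forced to vanish.
u is Dirichlet: u(0) = u(1) = 0. Let V = H^1_0(0, 1); then v(0) = v(1) = 0, and [u' v]_0^1 = 0.
Weak formulation: find u (satisfying any essential BC) such that ∫_0^1 u'(x) v'(x) dx = ∫_0^1 f v dx for all v ∈ V.
Substituting f(x) = sin(2*π*x), the right-hand side is ∫_0^1 (sin(2*π*x)) v dx.


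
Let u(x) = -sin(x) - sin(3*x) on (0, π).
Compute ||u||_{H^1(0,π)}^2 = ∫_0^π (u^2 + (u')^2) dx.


||u||_{H^1(0,π)}^2 = 6*π

u'(x) = -cos(x) - 3*cos(3*x).
Expand u² and (u')² and integrate term by term on (0, π), using: for integers n ≥ 1, ∫_0^π sin²(nx) dx = ∫_0^π cos²(nx) dx = π/2; for n ≠ n', ∫_0^π sin(nx)sin(n'x) dx = ∫_0^π cos(nx)cos(n'x) dx = 0; and by product-to-sum, ∫_0^π sin(nx)cos(n'x) dx = ½∫_0^π [sin((n+n')x) + sin((n−n')x)] dx, which is 0 when n+n' is even and 2n/(n²−n'²) when n+n' is odd (it need not vanish on (0, π)).
  u² squared terms: (-1)²·∫sin(x)² dx = 1·π/2 = π/2;  (-1)²·∫sin(3x)² dx = 1·π/2 = π/2.
  u² cross terms: 2·(-1)·(-1)·∫sin(x)·sin(3x) dx = 2·(0) = 0.
  So ∫_0^π u² dx = π/2 + π/2 + 0 = π.
  (u')² squared terms: (-1)²·∫cos(x)² dx = 1·π/2 = π/2;  (-3)²·∫cos(3x)² dx = 9·π/2 = 9*π/2.
  (u')² cross terms: 2·(-1)·(-3)·∫cos(x)·cos(3x) dx = 6·(0) = 0.
  So ∫_0^π (u')² dx = π/2 + 9*π/2 + 0 = 5*π.
||u||_{H^1}^2 = (π) + (5*π) = 6*π.


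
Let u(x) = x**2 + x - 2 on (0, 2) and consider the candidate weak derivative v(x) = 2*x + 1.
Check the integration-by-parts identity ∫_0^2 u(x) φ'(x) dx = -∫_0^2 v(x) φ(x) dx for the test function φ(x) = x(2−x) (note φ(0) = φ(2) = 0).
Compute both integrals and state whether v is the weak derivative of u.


LHS = -4, RHS = -4. Yes, v = u' weakly.

u(x) = x**2 + x - 2, classical derivative u'(x) = 2*x + 1.
φ(x) = x(2−x), so φ'(x) = 2 - 2*x.
Note φ(0) = φ(2) = 0, so the boundary term u·φ vanishes.
LHS = ∫_0^2 u(x) φ'(x) dx = ∫_0^2 (-2*x^3 + 6*x - 4) dx. Term by term:
  ∫_0^2 -2*x^3 dx = -8;  ∫_0^2 6*x dx = 12;  ∫_0^2 -4 dx = -8.
Sum: -8 + 12 − 8 = -4.
So LHS = -4.
∫_0^2 v(x) φ(x) dx = ∫_0^2 (-2*x^3 + 3*x^2 + 2*x) dx. Term by term:
  ∫_0^2 -2*x^3 dx = -8;  ∫_0^2 3*x^2 dx = 8;  ∫_0^2 2*x dx = 4.
Sum: -8 + 8 + 4 = 4.
So RHS = -∫_0^2 v(x) φ(x) dx = -4.
LHS = RHS, so the identity holds for this test φ.
Moreover u is smooth here and v(x) = u'(x) = 2*x + 1 pointwise, so the identity holds for every test function. Hence v is the weak derivative of u.


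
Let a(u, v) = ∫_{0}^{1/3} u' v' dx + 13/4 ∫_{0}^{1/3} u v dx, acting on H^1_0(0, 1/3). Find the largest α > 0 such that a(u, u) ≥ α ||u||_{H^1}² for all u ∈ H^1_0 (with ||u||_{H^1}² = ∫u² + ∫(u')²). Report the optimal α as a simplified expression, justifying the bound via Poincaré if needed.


α = 1

Coercivity of a(·,·) on H^1_0(0, 1/3) means a(u, u) ≥ α ||u||_{H^1}² for every u ∈ H^1_0.
The interval has length L = 1/3, and Poincaré/coercivity depend only on L. Here a(u, u) = ∫(u')² + (13/4)·∫u².
Here c = 13/4 ≥ 1, so a(u,u) = ∫(u')² + c∫u² ≥ ∫(u')² + ∫u² = ||u||_{H^1}², i.e. α = 1 works. No larger α is possible: a(u,u) ≥ α||u||_{H^1}² means (1−α)∫(u')² ≥ (α−c)∫u², and for the modes u_n = sin(nπ(x−x₀)/L) (x₀ the left endpoint) one has ∫u_n²/∫(u_n')² = (L/(nπ))² → 0, so a(u_n,u_n)/||u_n||_{H^1}² → 1. Hence the optimal constant is α = 1.
Therefore α = 1.


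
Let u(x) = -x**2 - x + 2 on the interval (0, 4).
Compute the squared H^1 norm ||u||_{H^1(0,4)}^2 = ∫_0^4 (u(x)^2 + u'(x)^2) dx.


||u||_{H^1}^2 = 5612/15

The H^1 norm (squared) on an interval (0, L) is
  ||u||_{H^1}^2 = ∫_0^L u(x)^2 dx + ∫_0^L u'(x)^2 dx.
Compute u'(x) = -2*x - 1.
Then u(x)^2 = x**4 + 2*x**3 - 3*x**2 - 4*x + 4 and u'(x)^2 = 4*x**2 + 4*x + 1.
Integrate each monomial from 0 to 4 using ∫_0^4 c·x^n dx = c·4^(n+1)/(n+1):
  ∫_0^4 u(x)^2 dx = ∫_0^4 (x^4 + 2*x^3 - 3*x^2 - 4*x + 4) dx. Term by term:
    ∫_0^4 x^4 dx = 1024/5;  ∫_0^4 2*x^3 dx = 128;  ∫_0^4 -3*x^2 dx = -64;
    ∫_0^4 -4*x dx = -32;  ∫_0^4 4 dx = 16.
  Sum: 1024/5 + 128 − 64 − 32 + 16 = 1264/5.
  ∫_0^4 u'(x)^2 dx = ∫_0^4 (4*x^2 + 4*x + 1) dx. Term by term:
    ∫_0^4 4*x^2 dx = 256/3;  ∫_0^4 4*x dx = 32;  ∫_0^4 1 dx = 4.
  Sum: 256/3 + 32 + 4 = 364/3.
Adding: ||u||_{H^1}^2 = 1264/5 + 364/3 = 5612/15.


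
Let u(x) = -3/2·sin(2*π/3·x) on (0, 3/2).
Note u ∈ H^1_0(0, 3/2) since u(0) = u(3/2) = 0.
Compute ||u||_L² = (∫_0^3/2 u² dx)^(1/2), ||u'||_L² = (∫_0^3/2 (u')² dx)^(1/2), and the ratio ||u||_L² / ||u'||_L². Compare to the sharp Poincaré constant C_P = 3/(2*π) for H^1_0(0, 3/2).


||u||_L² / ||u'||_L² = 3/(2*π) = C_P.

u(x) = -3/2·sin(2*π/3·x), so u'(x) = -π*cos(2*π*x/3).
Writing u(x) = A·sin(kπx/L) with A = -3/2 and k = 1, use ∫_0^L sin²(kπx/L) dx = L/2 and ∫_0^L cos²(kπx/L) dx = L/2.
u² = 9/4·sin²(2*π/3·x) and (u')² = π^2·cos²(2*π/3·x), and each of sin², cos² integrates to L/2 = 3/4 over (0, 3/2).
∫_0^3/2 u² dx = 27/16, so ||u||_L² = 3*sqrt(3)/4.
∫_0^3/2 (u')² dx = 3*π^2/4, so ||u'||_L² = sqrt(3)*π/2.
Ratio ||u||_L² / ||u'||_L² = 3/(2*π).
Sharp Poincaré constant on H^1_0(0, 3/2) is C_P = L/π = 3/(2*π), achieved by sin(2*π/3·x).
This is the k = 1 eigenfunction (up to amplitude), so the ratio equals the sharp Poincaré constant exactly.
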